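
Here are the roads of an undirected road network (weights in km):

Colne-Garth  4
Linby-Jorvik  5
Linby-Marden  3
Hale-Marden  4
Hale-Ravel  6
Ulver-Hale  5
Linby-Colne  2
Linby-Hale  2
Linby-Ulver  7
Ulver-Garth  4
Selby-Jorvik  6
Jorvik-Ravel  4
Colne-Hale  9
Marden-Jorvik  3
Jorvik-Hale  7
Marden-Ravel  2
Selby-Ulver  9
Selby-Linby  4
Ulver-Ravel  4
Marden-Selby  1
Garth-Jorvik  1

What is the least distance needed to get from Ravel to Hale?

6 km

Compare a few routes:
Ravel–Hale: 6 = 6
Ravel–Marden–Linby–Hale: 2+3+2 = 7
The minimum is 6 km via Ravel–Hale.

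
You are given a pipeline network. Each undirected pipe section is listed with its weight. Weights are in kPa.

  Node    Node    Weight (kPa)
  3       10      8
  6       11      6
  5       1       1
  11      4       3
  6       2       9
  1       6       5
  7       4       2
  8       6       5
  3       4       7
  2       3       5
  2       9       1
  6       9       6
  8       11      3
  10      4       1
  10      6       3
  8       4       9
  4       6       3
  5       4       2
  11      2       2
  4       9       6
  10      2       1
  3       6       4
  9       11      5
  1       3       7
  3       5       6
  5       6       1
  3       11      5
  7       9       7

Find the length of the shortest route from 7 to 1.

Running Dijkstra from 7:
7: 0
4: 2  (via 7)
10: 3  (via 4)
2: 4  (via 10)
5: 4  (via 4)
1: 5  (via 5)
Shortest route: 7 → 4 → 5 → 1 = 5 kPa.

5 kPa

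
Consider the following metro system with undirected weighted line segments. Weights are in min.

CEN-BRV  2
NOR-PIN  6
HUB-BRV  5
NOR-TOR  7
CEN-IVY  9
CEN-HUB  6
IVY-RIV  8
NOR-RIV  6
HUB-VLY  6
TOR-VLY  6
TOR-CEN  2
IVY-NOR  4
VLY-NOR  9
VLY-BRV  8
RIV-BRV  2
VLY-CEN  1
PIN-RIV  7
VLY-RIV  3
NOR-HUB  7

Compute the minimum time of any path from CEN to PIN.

11 min

Candidate routes:
CEN → VLY → NOR → PIN: 1+9+6 = 16
CEN → VLY → RIV → PIN: 1+3+7 = 11
CEN → TOR → NOR → PIN: 2+7+6 = 15
CEN → VLY → RIV → NOR → PIN: 1+3+6+6 = 16
The minimum is 11 min via CEN → VLY → RIV → PIN.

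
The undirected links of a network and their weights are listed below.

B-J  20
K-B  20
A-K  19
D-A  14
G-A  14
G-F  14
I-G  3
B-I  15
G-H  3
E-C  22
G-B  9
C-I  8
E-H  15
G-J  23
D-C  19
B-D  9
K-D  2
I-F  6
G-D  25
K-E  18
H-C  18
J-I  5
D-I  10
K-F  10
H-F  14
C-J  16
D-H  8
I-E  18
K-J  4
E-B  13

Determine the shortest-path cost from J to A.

20

Candidate routes:
J → K → A: 4+19 = 23
J → I → G → A: 5+3+14 = 22
J → K → D → A: 4+2+14 = 20
J → I → D → A: 5+10+14 = 29
Cheapest is J → K → D → A at 20.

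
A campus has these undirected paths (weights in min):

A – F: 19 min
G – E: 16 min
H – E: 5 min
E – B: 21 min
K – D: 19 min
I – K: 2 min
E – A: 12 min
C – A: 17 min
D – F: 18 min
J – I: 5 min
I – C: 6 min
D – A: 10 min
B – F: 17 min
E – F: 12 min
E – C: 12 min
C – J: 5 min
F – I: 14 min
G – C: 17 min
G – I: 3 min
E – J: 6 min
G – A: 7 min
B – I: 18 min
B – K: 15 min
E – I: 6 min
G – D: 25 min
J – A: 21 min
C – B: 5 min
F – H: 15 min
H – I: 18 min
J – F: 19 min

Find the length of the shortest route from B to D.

31 min

Candidate routes:
B–C–I–K–D: 5+6+2+19 = 32
B–C–I–G–A–D: 5+6+3+7+10 = 31
B–C–A–D: 5+17+10 = 32
The minimum is 31 min via B–C–I–G–A–D.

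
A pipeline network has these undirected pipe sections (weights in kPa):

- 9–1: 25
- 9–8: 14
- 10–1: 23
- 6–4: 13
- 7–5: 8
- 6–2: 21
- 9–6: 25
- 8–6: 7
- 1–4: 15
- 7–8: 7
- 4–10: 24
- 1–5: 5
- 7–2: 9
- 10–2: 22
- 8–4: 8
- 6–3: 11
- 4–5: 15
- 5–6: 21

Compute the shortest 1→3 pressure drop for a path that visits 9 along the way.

Best 1 to 9: 1–9 costing 25
Shortest 9→3: 9–8–6–3 = 32
Total via 9: 25 + 32 = 57 kPa.

57 kPa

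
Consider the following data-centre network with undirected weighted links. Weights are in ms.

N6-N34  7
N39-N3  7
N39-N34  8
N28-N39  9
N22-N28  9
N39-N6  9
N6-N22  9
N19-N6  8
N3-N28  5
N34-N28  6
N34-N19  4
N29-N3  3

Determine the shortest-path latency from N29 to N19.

Enumerating some paths:
N29 - N3 - N39 - N34 - N19: 3+7+8+4 = 22
N29 - N3 - N28 - N34 - N19: 3+5+6+4 = 18
N29 - N3 - N39 - N6 - N19: 3+7+9+8 = 27
The minimum is 18 ms via N29 - N3 - N28 - N34 - N19.

18 ms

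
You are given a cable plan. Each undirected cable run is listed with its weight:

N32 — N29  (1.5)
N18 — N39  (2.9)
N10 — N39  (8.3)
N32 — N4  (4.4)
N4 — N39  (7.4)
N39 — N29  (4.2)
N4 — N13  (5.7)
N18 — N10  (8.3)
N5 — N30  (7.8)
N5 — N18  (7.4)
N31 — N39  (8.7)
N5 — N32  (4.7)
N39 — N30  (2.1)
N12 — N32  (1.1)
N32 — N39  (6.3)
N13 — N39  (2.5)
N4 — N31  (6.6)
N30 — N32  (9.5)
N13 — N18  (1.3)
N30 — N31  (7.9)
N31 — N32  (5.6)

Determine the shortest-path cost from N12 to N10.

15.1

Compare a few routes:
N12–N32–N29–N39–N10: 1.1+1.5+4.2+8.3 = 15.1
N12–N32–N29–N39–N18–N10: 1.1+1.5+4.2+2.9+8.3 = 18
N12–N32–N39–N10: 1.1+6.3+8.3 = 15.7
N12–N32–N39–N18–N10: 1.1+6.3+2.9+8.3 = 18.6
The minimum is 15.1 via N12–N32–N29–N39–N10.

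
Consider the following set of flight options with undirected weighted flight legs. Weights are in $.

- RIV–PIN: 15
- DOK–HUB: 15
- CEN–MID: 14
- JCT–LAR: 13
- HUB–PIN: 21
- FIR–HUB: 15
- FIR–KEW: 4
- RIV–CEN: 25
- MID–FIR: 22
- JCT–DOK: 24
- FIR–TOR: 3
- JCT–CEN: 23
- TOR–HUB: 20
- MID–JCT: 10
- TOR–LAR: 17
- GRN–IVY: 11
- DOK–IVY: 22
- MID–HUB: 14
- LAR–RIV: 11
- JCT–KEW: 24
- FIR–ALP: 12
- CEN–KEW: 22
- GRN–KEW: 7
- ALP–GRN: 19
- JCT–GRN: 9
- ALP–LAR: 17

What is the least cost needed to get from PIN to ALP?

Compare a few routes:
PIN - RIV - LAR - ALP: 15+11+17 = 43
PIN - HUB - FIR - ALP: 21+15+12 = 48
The minimum is $43 via PIN - RIV - LAR - ALP.

$43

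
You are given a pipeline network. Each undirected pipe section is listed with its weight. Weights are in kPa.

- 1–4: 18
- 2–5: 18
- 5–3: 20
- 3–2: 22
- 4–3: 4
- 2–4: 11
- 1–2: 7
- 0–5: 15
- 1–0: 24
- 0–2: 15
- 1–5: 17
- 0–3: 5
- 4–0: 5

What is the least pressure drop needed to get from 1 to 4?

18 kPa

Running Dijkstra from 1:
1: 0
2: 7  (via 1)
5: 17  (via 1)
4: 18  (via 1)
Shortest route: 1 → 4 = 18 kPa.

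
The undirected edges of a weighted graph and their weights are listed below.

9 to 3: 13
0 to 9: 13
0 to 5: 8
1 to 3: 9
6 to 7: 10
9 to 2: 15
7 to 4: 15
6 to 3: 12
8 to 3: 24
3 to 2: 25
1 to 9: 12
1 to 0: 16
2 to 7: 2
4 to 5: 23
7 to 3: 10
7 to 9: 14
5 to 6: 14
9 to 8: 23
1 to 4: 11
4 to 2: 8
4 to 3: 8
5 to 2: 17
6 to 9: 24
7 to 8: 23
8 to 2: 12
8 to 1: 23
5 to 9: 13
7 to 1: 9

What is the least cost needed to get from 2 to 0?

Settle nodes by increasing distance from 2:
2: 0
7: 2  (via 2)
4: 8  (via 2)
1: 11  (via 7)
3: 12  (via 7)
6: 12  (via 7)
8: 12  (via 2)
9: 15  (via 2)
5: 17  (via 2)
0: 25  (via 5)
Shortest route: 2 → 5 → 0 = 25.

25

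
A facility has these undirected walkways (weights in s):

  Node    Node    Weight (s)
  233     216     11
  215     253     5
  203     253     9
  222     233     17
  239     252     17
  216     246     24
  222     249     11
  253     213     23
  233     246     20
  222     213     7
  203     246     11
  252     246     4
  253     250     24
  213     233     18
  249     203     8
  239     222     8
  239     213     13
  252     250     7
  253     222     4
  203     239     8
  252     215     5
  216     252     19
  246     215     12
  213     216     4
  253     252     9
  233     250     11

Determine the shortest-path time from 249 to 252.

23 s

Shortest distances from 249:
249: 0
203: 8  (via 249)
222: 11  (via 249)
253: 15  (via 222)
239: 16  (via 203)
213: 18  (via 222)
246: 19  (via 203)
215: 20  (via 253)
216: 22  (via 213)
252: 23  (via 246)
Shortest route: 249–203–246–252 = 23 s.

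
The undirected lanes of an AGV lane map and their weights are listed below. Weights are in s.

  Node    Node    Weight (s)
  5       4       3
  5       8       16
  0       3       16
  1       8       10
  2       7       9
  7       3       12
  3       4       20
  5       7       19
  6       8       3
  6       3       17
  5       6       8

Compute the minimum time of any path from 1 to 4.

Running Dijkstra from 1:
1: 0
8: 10  (via 1)
6: 13  (via 8)
5: 21  (via 6)
4: 24  (via 5)
Shortest route: 1 → 8 → 6 → 5 → 4 = 24 s.

24 s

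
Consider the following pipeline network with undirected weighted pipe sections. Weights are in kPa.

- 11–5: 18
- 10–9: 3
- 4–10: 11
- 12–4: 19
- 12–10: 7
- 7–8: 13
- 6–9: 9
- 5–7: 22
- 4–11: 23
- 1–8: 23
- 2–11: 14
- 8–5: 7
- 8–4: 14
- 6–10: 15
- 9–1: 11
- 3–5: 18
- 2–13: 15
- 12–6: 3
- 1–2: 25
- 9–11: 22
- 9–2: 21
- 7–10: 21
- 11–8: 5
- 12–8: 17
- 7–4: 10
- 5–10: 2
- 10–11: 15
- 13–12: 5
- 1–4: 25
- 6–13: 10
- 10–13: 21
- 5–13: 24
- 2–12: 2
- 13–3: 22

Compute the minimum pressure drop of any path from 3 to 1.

34 kPa

Enumerating some paths:
3 - 5 - 10 - 9 - 1: 18+2+3+11 = 34
3 - 5 - 8 - 1: 18+7+23 = 48
3 - 13 - 12 - 10 - 9 - 1: 22+5+7+3+11 = 48
3 - 13 - 12 - 6 - 9 - 1: 22+5+3+9+11 = 50
Cheapest is 3 - 5 - 10 - 9 - 1 at 34 kPa.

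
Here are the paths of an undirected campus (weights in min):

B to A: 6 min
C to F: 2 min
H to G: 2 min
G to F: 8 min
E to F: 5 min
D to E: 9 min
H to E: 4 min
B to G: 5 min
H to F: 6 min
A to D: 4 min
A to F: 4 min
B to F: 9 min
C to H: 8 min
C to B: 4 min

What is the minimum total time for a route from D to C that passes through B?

14 min

Shortest D→B: D → A → B = 10
Shortest B→C: B → C = 4
Total via B: 10 + 4 = 14 min.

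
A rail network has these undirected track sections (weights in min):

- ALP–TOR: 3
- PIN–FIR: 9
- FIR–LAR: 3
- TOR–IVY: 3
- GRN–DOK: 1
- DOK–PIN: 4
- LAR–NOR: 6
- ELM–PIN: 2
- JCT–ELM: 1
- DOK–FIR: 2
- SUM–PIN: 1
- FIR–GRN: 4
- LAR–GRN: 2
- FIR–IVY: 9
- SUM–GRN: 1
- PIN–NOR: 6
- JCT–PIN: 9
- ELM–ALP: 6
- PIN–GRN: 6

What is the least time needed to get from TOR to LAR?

Compare a few routes:
TOR - IVY - FIR - LAR: 3+9+3 = 15
TOR - IVY - FIR - GRN - LAR: 3+9+4+2 = 18
TOR - IVY - FIR - DOK - GRN - LAR: 3+9+2+1+2 = 17
The minimum is 15 min via TOR - IVY - FIR - LAR.

15 min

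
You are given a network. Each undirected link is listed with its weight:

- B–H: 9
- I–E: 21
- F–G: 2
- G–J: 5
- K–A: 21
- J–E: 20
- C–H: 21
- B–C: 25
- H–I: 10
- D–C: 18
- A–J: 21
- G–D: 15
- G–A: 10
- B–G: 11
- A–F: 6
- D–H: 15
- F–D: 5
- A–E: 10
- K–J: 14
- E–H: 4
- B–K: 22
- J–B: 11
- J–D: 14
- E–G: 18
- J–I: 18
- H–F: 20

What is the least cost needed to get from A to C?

Enumerating some paths:
A–E–H–C: 10+4+21 = 35
A–F–D–C: 6+5+18 = 29
Cheapest is A–F–D–C at 29.

29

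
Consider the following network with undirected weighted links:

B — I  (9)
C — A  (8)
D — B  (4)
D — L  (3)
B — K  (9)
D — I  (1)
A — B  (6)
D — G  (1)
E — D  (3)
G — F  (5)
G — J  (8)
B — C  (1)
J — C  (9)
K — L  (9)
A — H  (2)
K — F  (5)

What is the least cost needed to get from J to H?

Compare a few routes:
J - G - D - B - A - H: 8+1+4+6+2 = 21
J - C - B - A - H: 9+1+6+2 = 18
J - C - A - H: 9+8+2 = 19
Cheapest is J - C - B - A - H at 18.

18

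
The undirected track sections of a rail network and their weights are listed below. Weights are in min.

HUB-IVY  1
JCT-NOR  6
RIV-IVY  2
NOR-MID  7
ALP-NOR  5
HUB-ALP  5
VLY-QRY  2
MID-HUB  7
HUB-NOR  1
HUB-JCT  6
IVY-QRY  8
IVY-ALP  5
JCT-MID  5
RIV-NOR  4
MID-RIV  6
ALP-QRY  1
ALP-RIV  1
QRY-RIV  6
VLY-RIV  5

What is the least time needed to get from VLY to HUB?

7 min

Compare a few routes:
VLY–QRY–ALP–HUB: 2+1+5 = 8
VLY–QRY–ALP–RIV–IVY–HUB: 2+1+1+2+1 = 7
VLY–QRY–ALP–NOR–HUB: 2+1+5+1 = 9
VLY–RIV–IVY–HUB: 5+2+1 = 8
The minimum is 7 min via VLY–QRY–ALP–RIV–IVY–HUB.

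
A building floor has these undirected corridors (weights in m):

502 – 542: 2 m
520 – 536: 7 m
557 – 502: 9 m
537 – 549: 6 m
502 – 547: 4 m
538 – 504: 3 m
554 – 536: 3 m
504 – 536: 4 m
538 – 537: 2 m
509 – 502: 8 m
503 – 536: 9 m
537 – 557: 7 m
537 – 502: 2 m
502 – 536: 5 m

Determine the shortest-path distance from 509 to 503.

Candidate routes:
509 - 502 - 536 - 503: 8+5+9 = 22
509 - 502 - 537 - 538 - 504 - 536 - 503: 8+2+2+3+4+9 = 28
The minimum is 22 m via 509 - 502 - 536 - 503.

22 m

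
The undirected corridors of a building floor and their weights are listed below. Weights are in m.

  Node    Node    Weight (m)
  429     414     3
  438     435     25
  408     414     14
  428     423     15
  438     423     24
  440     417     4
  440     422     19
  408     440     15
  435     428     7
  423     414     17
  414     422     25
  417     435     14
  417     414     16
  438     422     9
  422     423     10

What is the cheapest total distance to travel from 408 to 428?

40 m

Enumerating some paths:
408 - 414 - 423 - 428: 14+17+15 = 46
408 - 414 - 417 - 435 - 428: 14+16+14+7 = 51
408 - 440 - 417 - 435 - 428: 15+4+14+7 = 40
The minimum is 40 m via 408 - 440 - 417 - 435 - 428.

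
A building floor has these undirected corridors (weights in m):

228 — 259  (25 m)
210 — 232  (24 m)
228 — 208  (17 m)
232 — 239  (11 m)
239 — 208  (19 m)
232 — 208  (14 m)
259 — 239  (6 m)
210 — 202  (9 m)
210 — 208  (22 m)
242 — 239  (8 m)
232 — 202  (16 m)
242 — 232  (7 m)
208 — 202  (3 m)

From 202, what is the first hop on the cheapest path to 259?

Candidate routes:
202–208–239–259: 3+19+6 = 28
202–232–239–259: 16+11+6 = 33
202–208–232–239–259: 3+14+11+6 = 34
Cheapest is 202–208–239–259 at 28 m.
So from 202 the first move is to 208.

208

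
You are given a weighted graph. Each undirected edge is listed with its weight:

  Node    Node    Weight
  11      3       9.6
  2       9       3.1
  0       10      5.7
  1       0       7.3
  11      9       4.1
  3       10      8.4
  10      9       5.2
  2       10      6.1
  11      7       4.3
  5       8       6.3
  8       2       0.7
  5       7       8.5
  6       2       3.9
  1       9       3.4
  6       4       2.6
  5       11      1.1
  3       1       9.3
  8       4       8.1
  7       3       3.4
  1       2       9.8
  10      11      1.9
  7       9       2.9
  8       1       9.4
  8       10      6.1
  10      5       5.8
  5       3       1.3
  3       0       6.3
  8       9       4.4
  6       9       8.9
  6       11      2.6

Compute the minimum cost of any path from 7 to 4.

Compare a few routes:
7 - 11 - 6 - 4: 4.3+2.6+2.6 = 9.5
7 - 3 - 5 - 11 - 6 - 4: 3.4+1.3+1.1+2.6+2.6 = 11
Cheapest is 7 - 11 - 6 - 4 at 9.5.

9.5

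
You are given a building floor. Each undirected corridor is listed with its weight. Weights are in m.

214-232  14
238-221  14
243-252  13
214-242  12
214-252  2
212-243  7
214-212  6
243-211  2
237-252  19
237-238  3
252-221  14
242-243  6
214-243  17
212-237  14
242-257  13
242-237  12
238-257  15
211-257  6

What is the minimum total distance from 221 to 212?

22 m

Settle nodes by increasing distance from 221:
221: 0
238: 14  (via 221)
252: 14  (via 221)
214: 16  (via 252)
237: 17  (via 238)
212: 22  (via 214)
Shortest route: 221–252–214–212 = 22 m.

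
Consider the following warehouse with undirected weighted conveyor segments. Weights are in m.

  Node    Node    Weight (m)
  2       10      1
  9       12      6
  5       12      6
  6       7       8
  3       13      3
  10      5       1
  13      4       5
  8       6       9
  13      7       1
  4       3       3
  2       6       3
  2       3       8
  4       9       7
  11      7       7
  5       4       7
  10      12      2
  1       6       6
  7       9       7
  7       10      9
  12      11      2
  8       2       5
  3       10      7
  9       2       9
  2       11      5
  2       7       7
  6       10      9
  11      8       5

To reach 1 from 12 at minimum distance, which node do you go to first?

10

Candidate routes:
12 - 10 - 2 - 6 - 1: 2+1+3+6 = 12
12 - 11 - 2 - 6 - 1: 2+5+3+6 = 16
Cheapest is 12 - 10 - 2 - 6 - 1 at 12 m.
So from 12 the first move is to 10.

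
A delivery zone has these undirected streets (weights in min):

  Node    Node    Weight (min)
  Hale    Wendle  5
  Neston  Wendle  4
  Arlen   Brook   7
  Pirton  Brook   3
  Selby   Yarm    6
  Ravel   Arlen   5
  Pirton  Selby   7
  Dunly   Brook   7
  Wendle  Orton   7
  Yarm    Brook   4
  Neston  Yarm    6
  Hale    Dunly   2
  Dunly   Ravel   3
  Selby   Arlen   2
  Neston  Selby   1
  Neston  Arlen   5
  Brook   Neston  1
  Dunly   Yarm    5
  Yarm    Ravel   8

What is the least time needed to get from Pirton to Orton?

Settle nodes by increasing distance from Pirton:
Pirton: 0
Brook: 3  (via Pirton)
Neston: 4  (via Brook)
Selby: 5  (via Neston)
Yarm: 7  (via Brook)
Arlen: 7  (via Selby)
Wendle: 8  (via Neston)
Dunly: 10  (via Brook)
Hale: 12  (via Dunly)
Ravel: 12  (via Arlen)
Orton: 15  (via Wendle)
Shortest route: Pirton–Brook–Neston–Wendle–Orton = 15 min.

15 min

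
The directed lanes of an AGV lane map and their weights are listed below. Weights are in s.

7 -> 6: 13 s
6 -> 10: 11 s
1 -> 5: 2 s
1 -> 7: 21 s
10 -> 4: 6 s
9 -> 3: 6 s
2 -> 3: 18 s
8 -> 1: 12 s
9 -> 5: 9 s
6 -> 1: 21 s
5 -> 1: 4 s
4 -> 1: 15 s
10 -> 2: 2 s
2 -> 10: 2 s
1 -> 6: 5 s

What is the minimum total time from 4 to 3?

51 s

Settle nodes by increasing distance from 4:
4: 0
1: 15  (via 4)
5: 17  (via 1)
6: 20  (via 1)
10: 31  (via 6)
2: 33  (via 10)
7: 36  (via 1)
3: 51  (via 2)
Shortest route: 4 → 1 → 6 → 10 → 2 → 3 = 51 s.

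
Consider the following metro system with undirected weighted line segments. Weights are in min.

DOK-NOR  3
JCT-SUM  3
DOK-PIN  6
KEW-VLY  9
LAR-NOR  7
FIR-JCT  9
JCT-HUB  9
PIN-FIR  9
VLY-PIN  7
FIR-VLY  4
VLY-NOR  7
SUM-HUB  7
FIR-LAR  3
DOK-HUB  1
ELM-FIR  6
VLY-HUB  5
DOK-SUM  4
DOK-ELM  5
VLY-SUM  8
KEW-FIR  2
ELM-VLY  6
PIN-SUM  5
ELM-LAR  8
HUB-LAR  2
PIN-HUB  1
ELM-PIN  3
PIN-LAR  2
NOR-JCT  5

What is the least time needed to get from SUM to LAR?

7 min

Compare a few routes:
SUM → DOK → HUB → PIN → LAR: 4+1+1+2 = 8
SUM → DOK → HUB → LAR: 4+1+2 = 7
The minimum is 7 min via SUM → DOK → HUB → LAR.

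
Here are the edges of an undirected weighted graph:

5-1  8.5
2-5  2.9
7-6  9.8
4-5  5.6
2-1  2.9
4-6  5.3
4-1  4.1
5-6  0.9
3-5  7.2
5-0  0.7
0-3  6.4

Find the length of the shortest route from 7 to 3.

17.8

Enumerating some paths:
7–6–5–3: 9.8+0.9+7.2 = 17.9
7–6–5–0–3: 9.8+0.9+0.7+6.4 = 17.8
Cheapest is 7–6–5–0–3 at 17.8.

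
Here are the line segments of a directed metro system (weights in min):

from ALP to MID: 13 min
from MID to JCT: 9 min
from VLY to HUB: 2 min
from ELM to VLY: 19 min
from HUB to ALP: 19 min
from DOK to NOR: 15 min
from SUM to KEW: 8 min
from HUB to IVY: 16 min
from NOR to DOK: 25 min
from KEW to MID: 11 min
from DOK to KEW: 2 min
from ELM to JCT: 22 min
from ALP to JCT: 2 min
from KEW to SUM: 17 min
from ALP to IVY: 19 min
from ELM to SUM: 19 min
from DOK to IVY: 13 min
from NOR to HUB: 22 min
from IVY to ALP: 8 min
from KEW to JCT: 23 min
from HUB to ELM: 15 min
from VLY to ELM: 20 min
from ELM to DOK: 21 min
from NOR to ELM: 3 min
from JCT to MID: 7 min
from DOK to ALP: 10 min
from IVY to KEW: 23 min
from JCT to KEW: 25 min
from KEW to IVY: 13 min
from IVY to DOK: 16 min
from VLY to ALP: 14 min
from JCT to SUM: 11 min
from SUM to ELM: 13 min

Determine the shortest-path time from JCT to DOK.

45 min

Enumerating some paths:
JCT → SUM → ELM → DOK: 11+13+21 = 45
JCT → SUM → KEW → IVY → DOK: 11+8+13+16 = 48
Cheapest is JCT → SUM → ELM → DOK at 45 min.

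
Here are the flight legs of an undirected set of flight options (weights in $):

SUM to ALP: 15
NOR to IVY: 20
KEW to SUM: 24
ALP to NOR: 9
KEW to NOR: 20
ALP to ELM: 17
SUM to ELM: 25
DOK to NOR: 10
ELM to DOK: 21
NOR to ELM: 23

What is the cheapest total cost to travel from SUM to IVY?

Running Dijkstra from SUM:
SUM: 0
ALP: 15  (via SUM)
KEW: 24  (via SUM)
NOR: 24  (via ALP)
ELM: 25  (via SUM)
DOK: 34  (via NOR)
IVY: 44  (via NOR)
Shortest route: SUM–ALP–NOR–IVY = $44.

$44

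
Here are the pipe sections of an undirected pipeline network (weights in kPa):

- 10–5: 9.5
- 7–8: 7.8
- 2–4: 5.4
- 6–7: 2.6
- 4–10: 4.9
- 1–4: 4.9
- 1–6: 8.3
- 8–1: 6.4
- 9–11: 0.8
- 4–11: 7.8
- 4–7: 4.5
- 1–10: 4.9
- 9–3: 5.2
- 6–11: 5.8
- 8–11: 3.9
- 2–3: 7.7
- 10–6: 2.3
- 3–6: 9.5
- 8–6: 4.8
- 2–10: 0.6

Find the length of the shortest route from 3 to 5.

17.8 kPa

Compare a few routes:
3 → 2 → 10 → 5: 7.7+0.6+9.5 = 17.8
3 → 6 → 10 → 5: 9.5+2.3+9.5 = 21.3
Cheapest is 3 → 2 → 10 → 5 at 17.8 kPa.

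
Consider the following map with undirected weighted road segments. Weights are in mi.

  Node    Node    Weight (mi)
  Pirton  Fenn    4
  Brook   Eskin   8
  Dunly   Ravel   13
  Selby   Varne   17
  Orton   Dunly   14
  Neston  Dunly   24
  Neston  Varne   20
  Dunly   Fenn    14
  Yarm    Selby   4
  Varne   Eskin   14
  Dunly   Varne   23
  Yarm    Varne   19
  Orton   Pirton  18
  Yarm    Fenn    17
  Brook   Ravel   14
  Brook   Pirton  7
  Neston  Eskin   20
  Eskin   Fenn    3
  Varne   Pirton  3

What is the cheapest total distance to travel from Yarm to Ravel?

42 mi

Enumerating some paths:
Yarm - Fenn - Dunly - Ravel: 17+14+13 = 44
Yarm - Selby - Varne - Pirton - Brook - Ravel: 4+17+3+7+14 = 45
Yarm - Fenn - Eskin - Brook - Ravel: 17+3+8+14 = 42
Yarm - Varne - Pirton - Brook - Ravel: 19+3+7+14 = 43
The minimum is 42 mi via Yarm - Fenn - Eskin - Brook - Ravel.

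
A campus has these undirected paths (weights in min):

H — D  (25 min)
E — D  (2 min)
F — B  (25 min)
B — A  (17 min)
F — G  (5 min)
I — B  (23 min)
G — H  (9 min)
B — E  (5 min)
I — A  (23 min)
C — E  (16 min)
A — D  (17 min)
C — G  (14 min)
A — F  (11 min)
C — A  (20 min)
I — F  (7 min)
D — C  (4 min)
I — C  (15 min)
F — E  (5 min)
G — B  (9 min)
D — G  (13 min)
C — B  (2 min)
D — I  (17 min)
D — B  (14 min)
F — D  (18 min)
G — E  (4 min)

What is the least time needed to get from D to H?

Candidate routes:
D → G → H: 13+9 = 22
D → E → G → H: 2+4+9 = 15
D → E → F → G → H: 2+5+5+9 = 21
Cheapest is D → E → G → H at 15 min.

15 min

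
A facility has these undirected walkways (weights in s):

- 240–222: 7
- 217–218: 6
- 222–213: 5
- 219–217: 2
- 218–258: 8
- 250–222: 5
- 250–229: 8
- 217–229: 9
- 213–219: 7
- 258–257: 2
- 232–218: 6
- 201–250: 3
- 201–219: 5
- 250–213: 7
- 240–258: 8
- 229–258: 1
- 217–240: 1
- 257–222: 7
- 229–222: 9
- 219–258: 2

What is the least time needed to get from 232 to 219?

Shortest distances from 232:
232: 0
218: 6  (via 232)
217: 12  (via 218)
240: 13  (via 217)
219: 14  (via 217)
Shortest route: 232 → 218 → 217 → 219 = 14 s.

14 s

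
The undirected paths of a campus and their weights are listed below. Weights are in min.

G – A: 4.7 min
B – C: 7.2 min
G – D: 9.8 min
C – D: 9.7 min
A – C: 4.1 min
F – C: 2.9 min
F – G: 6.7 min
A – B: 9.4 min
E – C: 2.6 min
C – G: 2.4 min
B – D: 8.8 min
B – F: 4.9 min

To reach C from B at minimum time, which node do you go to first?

Compare a few routes:
B - F - C: 4.9+2.9 = 7.8
B - C: 7.2 = 7.2
Cheapest is B - C at 7.2 min.
So from B the first move is to C.

C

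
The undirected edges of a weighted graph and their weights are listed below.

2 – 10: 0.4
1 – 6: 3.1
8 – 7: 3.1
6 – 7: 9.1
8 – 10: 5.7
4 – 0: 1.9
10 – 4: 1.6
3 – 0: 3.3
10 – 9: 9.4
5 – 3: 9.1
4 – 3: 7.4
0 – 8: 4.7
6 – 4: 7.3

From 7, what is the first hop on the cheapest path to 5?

8

Candidate routes:
7 → 8 → 0 → 3 → 5: 3.1+4.7+3.3+9.1 = 20.2
7 → 8 → 10 → 4 → 0 → 3 → 5: 3.1+5.7+1.6+1.9+3.3+9.1 = 24.7
Cheapest is 7 → 8 → 0 → 3 → 5 at 20.2.
So from 7 the first move is to 8.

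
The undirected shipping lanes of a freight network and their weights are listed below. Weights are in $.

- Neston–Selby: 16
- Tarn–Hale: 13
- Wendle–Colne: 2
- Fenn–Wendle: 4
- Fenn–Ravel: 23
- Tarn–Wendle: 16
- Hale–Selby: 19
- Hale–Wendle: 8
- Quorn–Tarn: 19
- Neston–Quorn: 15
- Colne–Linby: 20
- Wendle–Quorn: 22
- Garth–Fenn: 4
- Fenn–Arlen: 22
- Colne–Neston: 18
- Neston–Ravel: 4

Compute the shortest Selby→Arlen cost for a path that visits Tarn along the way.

Shortest Selby→Tarn: Selby → Hale → Tarn = 32
Best Tarn to Arlen: Tarn → Wendle → Fenn → Arlen costing 42
Total via Tarn: 32 + 42 = $74.

$74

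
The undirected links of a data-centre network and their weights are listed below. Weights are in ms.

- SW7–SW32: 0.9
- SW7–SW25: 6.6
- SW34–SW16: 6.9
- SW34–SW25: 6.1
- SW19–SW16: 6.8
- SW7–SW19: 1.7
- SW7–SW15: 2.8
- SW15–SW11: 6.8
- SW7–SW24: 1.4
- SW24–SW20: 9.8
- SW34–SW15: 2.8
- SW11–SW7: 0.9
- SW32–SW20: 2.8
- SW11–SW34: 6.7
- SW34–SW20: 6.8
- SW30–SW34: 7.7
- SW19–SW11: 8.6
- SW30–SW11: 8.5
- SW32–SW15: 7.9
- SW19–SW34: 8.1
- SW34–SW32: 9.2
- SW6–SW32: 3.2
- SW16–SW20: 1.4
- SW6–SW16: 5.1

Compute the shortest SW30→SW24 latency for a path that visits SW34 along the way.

Shortest SW30→SW34: SW30–SW34 = 7.7
Best SW34 to SW24: SW34–SW15–SW7–SW24 costing 7
Total via SW34: 7.7 + 7 = 14.7 ms.

14.7 ms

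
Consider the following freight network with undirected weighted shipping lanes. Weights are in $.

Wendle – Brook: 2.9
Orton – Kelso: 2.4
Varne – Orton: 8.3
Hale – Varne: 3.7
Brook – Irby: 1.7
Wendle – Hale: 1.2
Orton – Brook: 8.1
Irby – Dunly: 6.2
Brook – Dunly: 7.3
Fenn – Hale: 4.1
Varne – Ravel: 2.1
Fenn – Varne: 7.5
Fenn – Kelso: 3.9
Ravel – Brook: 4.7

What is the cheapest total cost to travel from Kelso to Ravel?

$12.8

Candidate routes:
Kelso → Fenn → Varne → Ravel: 3.9+7.5+2.1 = 13.5
Kelso → Orton → Varne → Ravel: 2.4+8.3+2.1 = 12.8
Kelso → Fenn → Hale → Varne → Ravel: 3.9+4.1+3.7+2.1 = 13.8
The minimum is $12.8 via Kelso → Orton → Varne → Ravel.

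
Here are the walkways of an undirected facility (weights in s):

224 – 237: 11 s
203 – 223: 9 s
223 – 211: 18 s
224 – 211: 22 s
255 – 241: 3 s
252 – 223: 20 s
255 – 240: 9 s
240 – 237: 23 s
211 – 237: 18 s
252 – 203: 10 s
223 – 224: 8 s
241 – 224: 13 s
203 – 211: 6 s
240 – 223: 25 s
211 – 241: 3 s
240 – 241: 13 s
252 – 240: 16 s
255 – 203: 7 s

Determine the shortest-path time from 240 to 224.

Shortest distances from 240:
240: 0
255: 9  (via 240)
241: 12  (via 255)
211: 15  (via 241)
252: 16  (via 240)
203: 16  (via 255)
237: 23  (via 240)
224: 25  (via 241)
Shortest route: 240–255–241–224 = 25 s.

25 s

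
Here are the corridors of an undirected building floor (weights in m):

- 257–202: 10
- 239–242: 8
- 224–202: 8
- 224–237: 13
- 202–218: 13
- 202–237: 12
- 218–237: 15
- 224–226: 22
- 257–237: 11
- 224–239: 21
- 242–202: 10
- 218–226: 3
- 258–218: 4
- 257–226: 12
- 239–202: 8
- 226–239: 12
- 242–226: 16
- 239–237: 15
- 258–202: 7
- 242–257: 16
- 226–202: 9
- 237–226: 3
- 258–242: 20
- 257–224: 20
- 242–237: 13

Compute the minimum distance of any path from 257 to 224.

Candidate routes:
257 → 202 → 224: 10+8 = 18
257 → 224: 20 = 20
Cheapest is 257 → 202 → 224 at 18 m.

18 m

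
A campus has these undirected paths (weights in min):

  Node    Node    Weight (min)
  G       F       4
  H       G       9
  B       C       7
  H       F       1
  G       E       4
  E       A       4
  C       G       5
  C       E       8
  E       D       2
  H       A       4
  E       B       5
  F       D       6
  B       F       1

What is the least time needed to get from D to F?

6 min

Settle nodes by increasing distance from D:
D: 0
E: 2  (via D)
A: 6  (via E)
F: 6  (via D)
Shortest route: D–F = 6 min.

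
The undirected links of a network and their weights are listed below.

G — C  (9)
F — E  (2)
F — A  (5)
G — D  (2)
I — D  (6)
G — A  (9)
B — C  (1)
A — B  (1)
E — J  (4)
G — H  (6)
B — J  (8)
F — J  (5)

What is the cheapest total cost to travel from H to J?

Compare a few routes:
H–G–A–F–E–J: 6+9+5+2+4 = 26
H–G–A–F–J: 6+9+5+5 = 25
H–G–A–B–J: 6+9+1+8 = 24
The minimum is 24 via H–G–A–B–J.

24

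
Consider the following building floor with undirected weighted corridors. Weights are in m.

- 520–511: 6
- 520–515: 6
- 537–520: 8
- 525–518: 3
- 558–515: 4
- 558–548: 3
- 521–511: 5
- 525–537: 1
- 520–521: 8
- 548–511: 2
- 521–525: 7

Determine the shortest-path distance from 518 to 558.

20 m

Shortest distances from 518:
518: 0
525: 3  (via 518)
537: 4  (via 525)
521: 10  (via 525)
520: 12  (via 537)
511: 15  (via 521)
548: 17  (via 511)
515: 18  (via 520)
558: 20  (via 548)
Shortest route: 518 → 525 → 521 → 511 → 548 → 558 = 20 m.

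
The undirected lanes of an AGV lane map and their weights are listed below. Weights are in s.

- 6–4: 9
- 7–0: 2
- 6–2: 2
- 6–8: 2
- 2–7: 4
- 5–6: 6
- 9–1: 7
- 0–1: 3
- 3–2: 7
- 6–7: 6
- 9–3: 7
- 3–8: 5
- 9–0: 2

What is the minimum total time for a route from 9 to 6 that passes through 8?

Best 9 to 8: 9 → 3 → 8 costing 12
Best 8 to 6: 8 → 6 costing 2
Total via 8: 12 + 2 = 14 s.

14 s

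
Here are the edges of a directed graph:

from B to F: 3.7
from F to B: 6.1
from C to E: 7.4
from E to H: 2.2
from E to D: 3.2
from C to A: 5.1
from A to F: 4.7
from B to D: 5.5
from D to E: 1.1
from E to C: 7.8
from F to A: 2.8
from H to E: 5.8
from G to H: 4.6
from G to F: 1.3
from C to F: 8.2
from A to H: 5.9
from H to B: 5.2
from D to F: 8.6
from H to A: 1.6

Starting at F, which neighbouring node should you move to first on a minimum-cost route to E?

B

Enumerating some paths:
F - B - D - E: 6.1+5.5+1.1 = 12.7
F - A - H - E: 2.8+5.9+5.8 = 14.5
The minimum is 12.7 via F - B - D - E.
So from F the first move is to B.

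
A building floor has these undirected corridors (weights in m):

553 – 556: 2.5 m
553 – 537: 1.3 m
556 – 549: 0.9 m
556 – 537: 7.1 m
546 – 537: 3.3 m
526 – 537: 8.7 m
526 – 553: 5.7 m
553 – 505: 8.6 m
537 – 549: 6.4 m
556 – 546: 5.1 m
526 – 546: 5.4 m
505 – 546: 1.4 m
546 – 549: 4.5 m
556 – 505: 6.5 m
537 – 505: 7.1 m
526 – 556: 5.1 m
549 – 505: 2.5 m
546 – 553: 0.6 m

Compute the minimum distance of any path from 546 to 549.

Enumerating some paths:
546–553–556–549: 0.6+2.5+0.9 = 4
546–505–549: 1.4+2.5 = 3.9
The minimum is 3.9 m via 546–505–549.

3.9 m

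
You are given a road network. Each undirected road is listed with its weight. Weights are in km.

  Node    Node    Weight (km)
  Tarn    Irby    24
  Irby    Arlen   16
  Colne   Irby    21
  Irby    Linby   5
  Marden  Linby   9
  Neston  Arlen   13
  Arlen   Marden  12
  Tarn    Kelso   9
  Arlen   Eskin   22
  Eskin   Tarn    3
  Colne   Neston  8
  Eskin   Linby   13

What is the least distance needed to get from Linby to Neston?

Candidate routes:
Linby - Irby - Arlen - Neston: 5+16+13 = 34
Linby - Marden - Arlen - Irby - Colne - Neston: 9+12+16+21+8 = 66
Linby - Irby - Tarn - Eskin - Arlen - Neston: 5+24+3+22+13 = 67
Linby - Eskin - Arlen - Neston: 13+22+13 = 48
The minimum is 34 km via Linby - Irby - Arlen - Neston.

34 km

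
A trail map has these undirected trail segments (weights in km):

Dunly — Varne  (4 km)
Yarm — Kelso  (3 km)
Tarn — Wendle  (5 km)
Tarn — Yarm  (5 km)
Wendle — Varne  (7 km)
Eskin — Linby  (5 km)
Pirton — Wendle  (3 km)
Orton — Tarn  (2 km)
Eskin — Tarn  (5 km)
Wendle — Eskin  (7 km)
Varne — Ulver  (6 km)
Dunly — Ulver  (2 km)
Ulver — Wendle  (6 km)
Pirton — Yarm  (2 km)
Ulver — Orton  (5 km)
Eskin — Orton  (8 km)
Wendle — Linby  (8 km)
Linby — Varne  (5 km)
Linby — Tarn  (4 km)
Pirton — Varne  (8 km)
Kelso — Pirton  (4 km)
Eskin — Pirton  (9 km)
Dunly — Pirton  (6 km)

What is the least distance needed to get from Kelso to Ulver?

12 km

Enumerating some paths:
Kelso–Yarm–Pirton–Dunly–Ulver: 3+2+6+2 = 13
Kelso–Pirton–Wendle–Ulver: 4+3+6 = 13
Kelso–Pirton–Dunly–Ulver: 4+6+2 = 12
Kelso–Yarm–Pirton–Wendle–Ulver: 3+2+3+6 = 14
Cheapest is Kelso–Pirton–Dunly–Ulver at 12 km.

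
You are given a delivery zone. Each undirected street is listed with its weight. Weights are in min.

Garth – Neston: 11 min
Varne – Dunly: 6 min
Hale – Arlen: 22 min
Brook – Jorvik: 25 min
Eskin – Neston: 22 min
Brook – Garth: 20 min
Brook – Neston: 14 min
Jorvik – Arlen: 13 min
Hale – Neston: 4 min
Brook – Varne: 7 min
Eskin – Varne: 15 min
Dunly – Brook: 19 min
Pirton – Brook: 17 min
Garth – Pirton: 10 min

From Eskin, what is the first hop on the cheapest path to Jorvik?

Compare a few routes:
Eskin–Varne–Brook–Jorvik: 15+7+25 = 47
Eskin–Neston–Hale–Arlen–Jorvik: 22+4+22+13 = 61
The minimum is 47 min via Eskin–Varne–Brook–Jorvik.
So from Eskin the first move is to Varne.

Varne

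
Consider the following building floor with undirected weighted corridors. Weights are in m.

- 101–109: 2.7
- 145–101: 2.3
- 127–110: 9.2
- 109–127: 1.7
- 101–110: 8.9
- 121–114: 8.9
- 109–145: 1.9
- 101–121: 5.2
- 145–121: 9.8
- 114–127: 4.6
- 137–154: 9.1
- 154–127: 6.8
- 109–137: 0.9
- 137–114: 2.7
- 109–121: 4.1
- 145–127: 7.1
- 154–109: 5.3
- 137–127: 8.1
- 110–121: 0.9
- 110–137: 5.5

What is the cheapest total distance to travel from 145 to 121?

Running Dijkstra from 145:
145: 0
109: 1.9  (via 145)
101: 2.3  (via 145)
137: 2.8  (via 109)
127: 3.6  (via 109)
114: 5.5  (via 137)
121: 6  (via 109)
Shortest route: 145–109–121 = 6 m.

6 m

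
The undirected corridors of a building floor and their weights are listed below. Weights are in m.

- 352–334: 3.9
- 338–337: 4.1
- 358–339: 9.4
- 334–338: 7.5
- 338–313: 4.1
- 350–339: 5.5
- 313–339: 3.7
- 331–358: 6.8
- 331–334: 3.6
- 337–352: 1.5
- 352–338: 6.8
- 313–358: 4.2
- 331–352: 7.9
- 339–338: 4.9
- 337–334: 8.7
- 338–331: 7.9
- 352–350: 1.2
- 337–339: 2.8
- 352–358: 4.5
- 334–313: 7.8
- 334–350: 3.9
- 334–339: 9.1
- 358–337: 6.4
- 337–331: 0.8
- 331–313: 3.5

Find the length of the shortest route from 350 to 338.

6.8 m

Shortest distances from 350:
350: 0
352: 1.2  (via 350)
337: 2.7  (via 352)
331: 3.5  (via 337)
334: 3.9  (via 350)
339: 5.5  (via 350)
358: 5.7  (via 352)
338: 6.8  (via 337)
Shortest route: 350–352–337–338 = 6.8 m.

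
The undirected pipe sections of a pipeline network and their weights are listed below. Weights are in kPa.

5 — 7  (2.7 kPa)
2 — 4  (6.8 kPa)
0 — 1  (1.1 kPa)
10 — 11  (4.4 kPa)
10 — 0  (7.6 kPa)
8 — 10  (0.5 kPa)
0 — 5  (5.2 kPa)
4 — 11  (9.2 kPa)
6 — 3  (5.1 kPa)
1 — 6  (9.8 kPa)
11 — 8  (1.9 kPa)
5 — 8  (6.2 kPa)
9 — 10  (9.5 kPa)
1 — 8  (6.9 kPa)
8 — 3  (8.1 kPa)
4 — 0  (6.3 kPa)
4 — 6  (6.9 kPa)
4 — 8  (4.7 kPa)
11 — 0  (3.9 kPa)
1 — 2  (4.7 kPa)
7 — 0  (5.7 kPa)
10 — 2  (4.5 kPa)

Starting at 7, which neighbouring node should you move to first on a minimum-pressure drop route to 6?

0

Compare a few routes:
7 → 5 → 0 → 1 → 6: 2.7+5.2+1.1+9.8 = 18.8
7 → 0 → 4 → 6: 5.7+6.3+6.9 = 18.9
7 → 0 → 1 → 6: 5.7+1.1+9.8 = 16.6
7 → 5 → 8 → 4 → 6: 2.7+6.2+4.7+6.9 = 20.5
The minimum is 16.6 kPa via 7 → 0 → 1 → 6.
So from 7 the first move is to 0.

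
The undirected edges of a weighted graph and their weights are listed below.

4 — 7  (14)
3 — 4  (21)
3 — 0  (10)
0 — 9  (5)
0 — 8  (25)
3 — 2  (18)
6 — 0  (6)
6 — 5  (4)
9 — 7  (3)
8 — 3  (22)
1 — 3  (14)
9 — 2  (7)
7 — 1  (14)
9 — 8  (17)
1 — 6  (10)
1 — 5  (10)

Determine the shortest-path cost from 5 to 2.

Compare a few routes:
5 - 6 - 1 - 7 - 9 - 2: 4+10+14+3+7 = 38
5 - 1 - 7 - 9 - 2: 10+14+3+7 = 34
5 - 6 - 0 - 9 - 2: 4+6+5+7 = 22
The minimum is 22 via 5 - 6 - 0 - 9 - 2.

22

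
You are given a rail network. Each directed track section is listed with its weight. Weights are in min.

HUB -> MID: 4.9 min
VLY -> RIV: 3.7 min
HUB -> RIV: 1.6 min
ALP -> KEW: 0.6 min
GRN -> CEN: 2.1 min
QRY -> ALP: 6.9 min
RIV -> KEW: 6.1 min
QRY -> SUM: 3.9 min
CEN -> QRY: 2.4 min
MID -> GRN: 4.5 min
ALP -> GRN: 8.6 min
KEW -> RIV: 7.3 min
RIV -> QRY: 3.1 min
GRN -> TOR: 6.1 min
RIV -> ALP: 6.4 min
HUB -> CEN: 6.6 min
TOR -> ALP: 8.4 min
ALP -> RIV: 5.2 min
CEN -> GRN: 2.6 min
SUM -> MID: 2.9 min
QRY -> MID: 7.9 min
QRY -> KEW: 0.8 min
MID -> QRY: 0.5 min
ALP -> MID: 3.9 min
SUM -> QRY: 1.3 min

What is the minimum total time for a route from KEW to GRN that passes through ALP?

22.1 min

Best KEW to ALP: KEW–RIV–ALP costing 13.7
Best ALP to GRN: ALP–MID–GRN costing 8.4
Total via ALP: 13.7 + 8.4 = 22.1 min.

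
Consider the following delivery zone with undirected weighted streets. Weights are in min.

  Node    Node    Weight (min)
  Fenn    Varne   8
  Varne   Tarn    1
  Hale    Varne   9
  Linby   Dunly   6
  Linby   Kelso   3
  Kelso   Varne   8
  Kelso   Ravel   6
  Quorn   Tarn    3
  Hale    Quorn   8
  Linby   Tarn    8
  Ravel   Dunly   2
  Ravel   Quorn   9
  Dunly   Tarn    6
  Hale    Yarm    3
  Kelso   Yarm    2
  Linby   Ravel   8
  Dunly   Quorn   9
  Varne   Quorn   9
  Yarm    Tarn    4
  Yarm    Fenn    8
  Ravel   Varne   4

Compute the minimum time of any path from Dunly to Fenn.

14 min

Running Dijkstra from Dunly:
Dunly: 0
Ravel: 2  (via Dunly)
Tarn: 6  (via Dunly)
Linby: 6  (via Dunly)
Varne: 6  (via Ravel)
Kelso: 8  (via Ravel)
Quorn: 9  (via Dunly)
Yarm: 10  (via Tarn)
Hale: 13  (via Yarm)
Fenn: 14  (via Varne)
Shortest route: Dunly–Ravel–Varne–Fenn = 14 min.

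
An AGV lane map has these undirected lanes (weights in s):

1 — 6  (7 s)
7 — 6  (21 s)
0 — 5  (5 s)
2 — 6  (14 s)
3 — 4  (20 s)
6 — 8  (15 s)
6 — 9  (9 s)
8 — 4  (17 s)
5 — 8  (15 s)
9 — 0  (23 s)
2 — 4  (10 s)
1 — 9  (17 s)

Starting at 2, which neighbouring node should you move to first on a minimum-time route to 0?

6

Enumerating some paths:
2 - 6 - 9 - 0: 14+9+23 = 46
2 - 4 - 8 - 5 - 0: 10+17+15+5 = 47
Cheapest is 2 - 6 - 9 - 0 at 46 s.
So from 2 the first move is to 6.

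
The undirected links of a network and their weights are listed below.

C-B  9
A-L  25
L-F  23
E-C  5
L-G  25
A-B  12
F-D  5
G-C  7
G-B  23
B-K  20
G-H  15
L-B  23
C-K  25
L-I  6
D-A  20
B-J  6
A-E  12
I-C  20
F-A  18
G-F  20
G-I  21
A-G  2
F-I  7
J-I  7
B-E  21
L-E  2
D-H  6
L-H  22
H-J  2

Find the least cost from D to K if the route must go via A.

52

Best D to A: D–A costing 20
Best A to K: A–B–K costing 32
Total via A: 20 + 32 = 52.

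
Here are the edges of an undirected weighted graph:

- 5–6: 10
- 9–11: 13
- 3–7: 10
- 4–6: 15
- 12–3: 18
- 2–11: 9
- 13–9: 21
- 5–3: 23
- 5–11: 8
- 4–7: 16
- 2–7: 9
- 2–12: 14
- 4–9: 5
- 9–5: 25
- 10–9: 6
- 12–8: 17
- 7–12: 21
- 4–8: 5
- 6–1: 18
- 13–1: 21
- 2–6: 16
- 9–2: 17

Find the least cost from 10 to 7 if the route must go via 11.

37

Best 10 to 11: 10 → 9 → 11 costing 19
Best 11 to 7: 11 → 2 → 7 costing 18
Total via 11: 19 + 18 = 37.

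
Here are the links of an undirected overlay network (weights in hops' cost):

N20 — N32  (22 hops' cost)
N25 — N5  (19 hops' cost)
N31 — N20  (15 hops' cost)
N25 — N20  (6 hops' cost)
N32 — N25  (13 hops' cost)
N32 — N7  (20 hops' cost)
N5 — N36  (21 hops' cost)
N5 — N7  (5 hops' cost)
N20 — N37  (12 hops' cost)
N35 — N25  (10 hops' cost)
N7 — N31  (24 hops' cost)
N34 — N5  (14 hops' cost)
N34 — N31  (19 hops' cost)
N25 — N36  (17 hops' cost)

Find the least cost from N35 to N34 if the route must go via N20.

50 hops' cost

Shortest N35→N20: N35 → N25 → N20 = 16
Shortest N20→N34: N20 → N31 → N34 = 34
Total via N20: 16 + 34 = 50 hops' cost.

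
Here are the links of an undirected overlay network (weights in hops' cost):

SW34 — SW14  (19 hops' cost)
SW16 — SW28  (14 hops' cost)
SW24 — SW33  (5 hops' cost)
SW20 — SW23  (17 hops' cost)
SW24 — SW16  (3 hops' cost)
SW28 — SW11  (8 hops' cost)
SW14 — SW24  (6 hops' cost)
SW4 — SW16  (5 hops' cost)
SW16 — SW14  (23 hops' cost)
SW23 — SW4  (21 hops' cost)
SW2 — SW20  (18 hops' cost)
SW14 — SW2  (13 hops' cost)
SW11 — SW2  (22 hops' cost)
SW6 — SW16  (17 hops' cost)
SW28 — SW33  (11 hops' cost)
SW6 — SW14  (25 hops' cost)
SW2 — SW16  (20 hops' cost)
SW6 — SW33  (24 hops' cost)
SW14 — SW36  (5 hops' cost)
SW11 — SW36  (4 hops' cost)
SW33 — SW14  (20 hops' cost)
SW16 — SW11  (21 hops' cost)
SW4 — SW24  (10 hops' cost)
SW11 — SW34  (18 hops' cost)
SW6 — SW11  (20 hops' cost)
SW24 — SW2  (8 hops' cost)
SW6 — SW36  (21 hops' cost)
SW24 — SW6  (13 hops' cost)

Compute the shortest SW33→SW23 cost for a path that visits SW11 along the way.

Best SW33 to SW11: SW33 → SW28 → SW11 costing 19
Best SW11 to SW23: SW11 → SW36 → SW14 → SW24 → SW16 → SW4 → SW23 costing 44
Total via SW11: 19 + 44 = 63 hops' cost.

63 hops' cost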